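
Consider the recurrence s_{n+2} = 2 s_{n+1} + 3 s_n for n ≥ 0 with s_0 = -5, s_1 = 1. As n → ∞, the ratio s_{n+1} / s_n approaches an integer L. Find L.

3

The characteristic equation is r^2 - 2r - 3 = 0, which factors as (r - 3)(r + 1) = 0.
So the roots are 3 and -1. Since |3| > |-1| and the coefficient of 3^n is non-zero, the ratio tends to 3.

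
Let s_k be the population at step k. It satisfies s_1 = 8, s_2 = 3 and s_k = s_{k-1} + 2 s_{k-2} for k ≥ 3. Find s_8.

465

s_3 = 3 + 2*8 = 19
s_4 = 19 + 2*3 = 25
s_5 = 25 + 2*19 = 63
s_6 = 63 + 2*25 = 113
s_7 = 113 + 2*63 = 239
s_8 = 239 + 2*113 = 465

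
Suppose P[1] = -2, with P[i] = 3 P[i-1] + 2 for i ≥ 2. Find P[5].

P[2] = 3(-2) + 2 = -4
P[3] = 3(-4) + 2 = -10
P[4] = 3(-10) + 2 = -28
P[5] = 3(-28) + 2 = -82

-82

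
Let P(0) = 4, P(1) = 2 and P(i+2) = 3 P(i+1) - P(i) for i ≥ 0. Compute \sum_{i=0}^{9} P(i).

1980

P(2) = 3*2 - 4 = 2
P(3) = 3*2 - 2 = 4
P(4) = 3*4 - 2 = 10
P(5) = 3*10 - 4 = 26
P(6) = 3*26 - 10 = 68
P(7) = 3*68 - 26 = 178
P(8) = 3*178 - 68 = 466
P(9) = 3*466 - 178 = 1220
Sum = 4 + 2 + 2 + 4 + 10 + 26 + 68 + 178 + 466 + 1220 = 1980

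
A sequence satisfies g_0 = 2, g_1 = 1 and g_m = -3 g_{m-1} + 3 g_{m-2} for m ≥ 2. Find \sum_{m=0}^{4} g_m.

27

g_2 = -3*1 + 3*2 = 3
g_3 = -3*3 + 3*1 = -6
g_4 = -3*(-6) + 3*3 = 27
Sum = 2 + 1 + 3 + (-6) + 27 = 27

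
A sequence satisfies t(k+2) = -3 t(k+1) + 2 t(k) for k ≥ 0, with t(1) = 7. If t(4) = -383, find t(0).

-5

Let t(0) = z.
t(2) = -21 + 2z
t(3) = 77 - 6z
t(4) = -273 + 22z
So -273 + 22z = -383, giving z = -5.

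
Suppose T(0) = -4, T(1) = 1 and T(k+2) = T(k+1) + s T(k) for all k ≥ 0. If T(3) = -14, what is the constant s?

5

T(2) = 1 - 4s
T(3) = 1 - 3s
So 1 - 3s = -14, giving s = 5.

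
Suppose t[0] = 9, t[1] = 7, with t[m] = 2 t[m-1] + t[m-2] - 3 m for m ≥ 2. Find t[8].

2049

t[2] = 2·7 + 9 - 6 = 17
t[3] = 2·17 + 7 - 9 = 32
t[4] = 2·32 + 17 - 12 = 69
t[5] = 2·69 + 32 - 15 = 155
t[6] = 2·155 + 69 - 18 = 361
t[7] = 2·361 + 155 - 21 = 856
t[8] = 2·856 + 361 - 24 = 2049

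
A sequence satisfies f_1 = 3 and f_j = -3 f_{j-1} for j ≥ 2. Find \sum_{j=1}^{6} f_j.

-546

f_2 = -3*3 = -9
f_3 = -3*(-9) = 27
f_4 = -3*27 = -81
f_5 = -3*(-81) = 243
f_6 = -3*243 = -729
Sum = 3 + (-9) + 27 + (-81) + 243 + (-729) = -546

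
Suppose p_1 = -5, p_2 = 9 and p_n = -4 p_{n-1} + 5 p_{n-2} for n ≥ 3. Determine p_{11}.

-22786461

p_3 = -4*9 + 5*(-5) = -61
p_4 = -4*(-61) + 5*9 = 289
p_5 = -4*289 + 5*(-61) = -1461
p_6 = -4*(-1461) + 5*289 = 7289
p_7 = -4*7289 + 5*(-1461) = -36461
p_8 = -4*(-36461) + 5*7289 = 182289
p_9 = -4*182289 + 5*(-36461) = -911461
p_{10} = -4*(-911461) + 5*182289 = 4557289
p_{11} = -4*4557289 + 5*(-911461) = -22786461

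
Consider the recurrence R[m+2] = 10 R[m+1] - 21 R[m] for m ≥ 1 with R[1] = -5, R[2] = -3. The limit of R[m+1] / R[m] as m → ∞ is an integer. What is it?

The characteristic equation is r^2 - 10r + 21 = 0, which factors as (r - 7)(r - 3) = 0.
So the roots are 7 and 3. Since |7| > |3| and the coefficient of 7^m is non-zero, the ratio tends to 7.

7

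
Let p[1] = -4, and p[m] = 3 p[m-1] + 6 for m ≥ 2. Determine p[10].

p[2] = 3*(-4) + 6 = -6
p[3] = 3*(-6) + 6 = -12
p[4] = 3*(-12) + 6 = -30
p[5] = 3*(-30) + 6 = -84
p[6] = 3*(-84) + 6 = -246
p[7] = 3*(-246) + 6 = -732
p[8] = 3*(-732) + 6 = -2190
p[9] = 3*(-2190) + 6 = -6564
p[10] = 3*(-6564) + 6 = -19686

-19686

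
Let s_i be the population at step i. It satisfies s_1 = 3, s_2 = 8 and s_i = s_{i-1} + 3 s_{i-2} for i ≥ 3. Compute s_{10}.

6017

s_3 = 8 + 3*3 = 17
s_4 = 17 + 3*8 = 41
s_5 = 41 + 3*17 = 92
s_6 = 92 + 3*41 = 215
s_7 = 215 + 3*92 = 491
s_8 = 491 + 3*215 = 1136
s_9 = 1136 + 3*491 = 2609
s_{10} = 2609 + 3*1136 = 6017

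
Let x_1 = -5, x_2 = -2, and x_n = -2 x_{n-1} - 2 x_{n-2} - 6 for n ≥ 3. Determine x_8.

x_3 = -2·(-2) - 2·(-5) - 6 = 8
x_4 = -2·8 - 2·(-2) - 6 = -18
x_5 = -2·(-18) - 2·8 - 6 = 14
x_6 = -2·14 - 2·(-18) - 6 = 2
x_7 = -2·2 - 2·14 - 6 = -38
x_8 = -2·(-38) - 2·2 - 6 = 66

66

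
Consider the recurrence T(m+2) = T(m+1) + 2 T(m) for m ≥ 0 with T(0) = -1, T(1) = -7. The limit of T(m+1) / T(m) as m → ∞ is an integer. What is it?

2

The characteristic equation is r^2 - r - 2 = 0, which factors as (r - 2)(r + 1) = 0.
So the roots are 2 and -1. Since |2| > |-1| and the coefficient of 2^m is non-zero, the ratio tends to 2.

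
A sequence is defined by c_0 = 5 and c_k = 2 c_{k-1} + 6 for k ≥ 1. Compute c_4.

c_1 = 2(5) + 6 = 16
c_2 = 2(16) + 6 = 38
c_3 = 2(38) + 6 = 82
c_4 = 2(82) + 6 = 170

170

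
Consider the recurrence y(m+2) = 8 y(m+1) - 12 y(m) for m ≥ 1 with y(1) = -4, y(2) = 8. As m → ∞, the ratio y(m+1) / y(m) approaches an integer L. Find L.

The characteristic equation is r^2 - 8r + 12 = 0, which factors as (r - 6)(r - 2) = 0.
So the roots are 6 and 2. Since |6| > |2| and the coefficient of 6^m is non-zero, the ratio tends to 6.

6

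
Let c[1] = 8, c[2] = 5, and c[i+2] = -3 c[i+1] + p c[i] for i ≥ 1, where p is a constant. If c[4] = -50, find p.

5

c[3] = -15 + 8p
c[4] = 45 - 19p
So 45 - 19p = -50, giving p = 5.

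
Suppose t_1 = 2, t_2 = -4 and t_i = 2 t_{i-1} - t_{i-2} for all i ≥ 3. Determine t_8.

t_3 = 2*(-4) - 2 = -10
t_4 = 2*(-10) - (-4) = -16
t_5 = 2*(-16) - (-10) = -22
t_6 = 2*(-22) - (-16) = -28
t_7 = 2*(-28) - (-22) = -34
t_8 = 2*(-34) - (-28) = -40

-40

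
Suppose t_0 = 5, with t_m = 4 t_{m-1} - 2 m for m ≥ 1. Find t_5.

t_1 = 4*5 - 2 = 18
t_2 = 4*18 - 4 = 68
t_3 = 4*68 - 6 = 266
t_4 = 4*266 - 8 = 1056
t_5 = 4*1056 - 10 = 4214

4214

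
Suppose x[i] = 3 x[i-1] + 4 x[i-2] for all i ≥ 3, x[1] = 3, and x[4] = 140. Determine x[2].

Let x[2] = y.
x[3] = 12 + 3y
x[4] = 36 + 13y
So 36 + 13y = 140, giving y = 8.

8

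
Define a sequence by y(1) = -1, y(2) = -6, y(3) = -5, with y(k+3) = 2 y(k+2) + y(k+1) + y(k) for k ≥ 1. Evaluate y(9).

y(4) = 2·(-5) + (-6) + (-1) = -17
y(5) = 2·(-17) + (-5) + (-6) = -45
y(6) = 2·(-45) + (-17) + (-5) = -112
y(7) = 2·(-112) + (-45) + (-17) = -286
y(8) = 2·(-286) + (-112) + (-45) = -729
y(9) = 2·(-729) + (-286) + (-112) = -1856

-1856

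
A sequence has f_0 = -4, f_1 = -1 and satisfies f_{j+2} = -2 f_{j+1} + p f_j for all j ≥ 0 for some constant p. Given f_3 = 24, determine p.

4

f_2 = 2 - 4p
f_3 = -4 + 7p
So -4 + 7p = 24, giving p = 4.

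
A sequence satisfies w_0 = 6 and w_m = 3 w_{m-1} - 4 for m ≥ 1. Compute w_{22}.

The fixed point is -4/(1 - 3) = 2, so w_m - 2 = 3(w_{m-1} - 2).
Hence w_m = 4·3^m + 2.
w_{22} = 4·3^{22} + 2 = 4·31381059609 + 2 = 125524238438.

125524238438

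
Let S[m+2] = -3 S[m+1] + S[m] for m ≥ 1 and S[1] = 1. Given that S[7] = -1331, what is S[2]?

Let S[2] = v.
S[3] = 1 - 3v
S[4] = -3 + 10v
S[5] = 10 - 33v
S[6] = -33 + 109v
S[7] = 109 - 360v
So 109 - 360v = -1331, giving v = 4.

4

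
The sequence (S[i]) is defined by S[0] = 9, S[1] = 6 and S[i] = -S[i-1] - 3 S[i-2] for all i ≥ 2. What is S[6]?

-123

S[2] = -6 - 3·9 = -33
S[3] = -(-33) - 3·6 = 15
S[4] = -15 - 3·(-33) = 84
S[5] = -84 - 3·15 = -129
S[6] = -(-129) - 3·84 = -123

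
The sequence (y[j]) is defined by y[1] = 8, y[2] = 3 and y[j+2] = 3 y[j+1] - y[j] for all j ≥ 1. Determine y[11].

-377

y[3] = 3*3 - 8 = 1
y[4] = 3*1 - 3 = 0
y[5] = 3*0 - 1 = -1
y[6] = 3*(-1) - 0 = -3
y[7] = 3*(-3) - (-1) = -8
y[8] = 3*(-8) - (-3) = -21
y[9] = 3*(-21) - (-8) = -55
y[10] = 3*(-55) - (-21) = -144
y[11] = 3*(-144) - (-55) = -377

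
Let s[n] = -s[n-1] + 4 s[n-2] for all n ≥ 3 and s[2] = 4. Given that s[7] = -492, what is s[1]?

-2

Let s[1] = v.
s[3] = -4 + 4v
s[4] = 20 - 4v
s[5] = -36 + 20v
s[6] = 116 - 36v
s[7] = -260 + 116v
So -260 + 116v = -492, giving v = -2.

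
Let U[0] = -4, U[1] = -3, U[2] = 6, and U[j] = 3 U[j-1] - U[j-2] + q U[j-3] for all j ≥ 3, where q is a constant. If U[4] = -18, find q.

U[3] = 21 - 4q
U[4] = 57 - 15q
So 57 - 15q = -18, giving q = 5.

5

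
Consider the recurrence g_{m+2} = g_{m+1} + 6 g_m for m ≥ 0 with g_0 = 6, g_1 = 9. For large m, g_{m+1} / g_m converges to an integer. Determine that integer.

3

The characteristic equation is r^2 - r - 6 = 0, which factors as (r - 3)(r + 2) = 0.
So the roots are 3 and -2. Since |3| > |-2| and the coefficient of 3^m is non-zero, the ratio tends to 3.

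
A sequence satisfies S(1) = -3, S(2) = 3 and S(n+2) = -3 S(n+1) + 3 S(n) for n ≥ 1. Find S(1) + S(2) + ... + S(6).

S(3) = -3*3 + 3*(-3) = -18
S(4) = -3*(-18) + 3*3 = 63
S(5) = -3*63 + 3*(-18) = -243
S(6) = -3*(-243) + 3*63 = 918
Sum = (-3) + 3 + (-18) + 63 + (-243) + 918 = 720

720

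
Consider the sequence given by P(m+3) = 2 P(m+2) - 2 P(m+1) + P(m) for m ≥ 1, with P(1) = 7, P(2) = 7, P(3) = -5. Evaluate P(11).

-17

P(4) = 2*(-5) - 2*7 + 7 = -17
P(5) = 2*(-17) - 2*(-5) + 7 = -17
P(6) = 2*(-17) - 2*(-17) + (-5) = -5
P(7) = 2*(-5) - 2*(-17) + (-17) = 7
P(8) = 2*7 - 2*(-5) + (-17) = 7
P(9) = 2*7 - 2*7 + (-5) = -5
P(10) = 2*(-5) - 2*7 + 7 = -17
P(11) = 2*(-17) - 2*(-5) + 7 = -17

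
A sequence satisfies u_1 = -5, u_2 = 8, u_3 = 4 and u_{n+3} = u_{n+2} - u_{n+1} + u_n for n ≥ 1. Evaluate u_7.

u_4 = 4 - 8 + (-5) = -9
u_5 = (-9) - 4 + 8 = -5
u_6 = (-5) - (-9) + 4 = 8
u_7 = 8 - (-5) + (-9) = 4

4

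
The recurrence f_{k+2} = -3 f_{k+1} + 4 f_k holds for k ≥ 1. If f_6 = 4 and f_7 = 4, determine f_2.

Rearranging, f_{k-2} = (f_k + 3 f_{k-1}) / 4.
f_5 = (4 + 3(4)) / 4 = 16/4 = 4
f_4 = (4 + 3(4)) / 4 = 16/4 = 4
f_3 = (4 + 3(4)) / 4 = 16/4 = 4
f_2 = (4 + 3(4)) / 4 = 16/4 = 4

4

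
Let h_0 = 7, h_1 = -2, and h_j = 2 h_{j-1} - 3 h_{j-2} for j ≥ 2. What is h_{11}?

h_2 = 2·(-2) - 3·7 = -25
h_3 = 2·(-25) - 3·(-2) = -44
h_4 = 2·(-44) - 3·(-25) = -13
h_5 = 2·(-13) - 3·(-44) = 106
h_6 = 2·106 - 3·(-13) = 251
h_7 = 2·251 - 3·106 = 184
h_8 = 2·184 - 3·251 = -385
h_9 = 2·(-385) - 3·184 = -1322
h_{10} = 2·(-1322) - 3·(-385) = -1489
h_{11} = 2·(-1489) - 3·(-1322) = 988

988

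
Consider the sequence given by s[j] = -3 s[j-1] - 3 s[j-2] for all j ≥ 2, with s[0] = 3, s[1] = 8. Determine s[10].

3402

s[2] = -3·8 - 3·3 = -33
s[3] = -3·(-33) - 3·8 = 75
s[4] = -3·75 - 3·(-33) = -126
s[5] = -3·(-126) - 3·75 = 153
s[6] = -3·153 - 3·(-126) = -81
s[7] = -3·(-81) - 3·153 = -216
s[8] = -3·(-216) - 3·(-81) = 891
s[9] = -3·891 - 3·(-216) = -2025
s[10] = -3·(-2025) - 3·891 = 3402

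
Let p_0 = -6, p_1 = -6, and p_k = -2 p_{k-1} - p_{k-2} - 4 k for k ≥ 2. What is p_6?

p_2 = -2·(-6) - (-6) - 8 = 10
p_3 = -2·10 - (-6) - 12 = -26
p_4 = -2·(-26) - 10 - 16 = 26
p_5 = -2·26 - (-26) - 20 = -46
p_6 = -2·(-46) - 26 - 24 = 42

42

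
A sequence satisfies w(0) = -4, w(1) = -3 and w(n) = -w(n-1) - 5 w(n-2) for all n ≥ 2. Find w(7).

w(2) = -(-3) - 5·(-4) = 23
w(3) = -23 - 5·(-3) = -8
w(4) = -(-8) - 5·23 = -107
w(5) = -(-107) - 5·(-8) = 147
w(6) = -147 - 5·(-107) = 388
w(7) = -388 - 5·147 = -1123

-1123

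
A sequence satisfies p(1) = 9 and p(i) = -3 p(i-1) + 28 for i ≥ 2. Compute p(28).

-15251194969967

The fixed point is 28/(1 + 3) = 7, so p(i) - 7 = -3(p(i-1) - 7).
Hence p(i) = 2·(-3)^{i-1} + 7.
p(28) = 2·(-3)^{27} + 7 = 2·-7625597484987 + 7 = -15251194969967.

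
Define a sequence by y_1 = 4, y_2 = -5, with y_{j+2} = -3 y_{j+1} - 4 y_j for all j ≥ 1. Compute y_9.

y_3 = -3(-5) - 4(4) = -1
y_4 = -3(-1) - 4(-5) = 23
y_5 = -3(23) - 4(-1) = -65
y_6 = -3(-65) - 4(23) = 103
y_7 = -3(103) - 4(-65) = -49
y_8 = -3(-49) - 4(103) = -265
y_9 = -3(-265) - 4(-49) = 991

991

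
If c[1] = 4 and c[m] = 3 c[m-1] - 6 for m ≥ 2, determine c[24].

The fixed point is -6/(1 - 3) = 3, so c[m] - 3 = 3(c[m-1] - 3).
Hence c[m] = 1·3^{m-1} + 3.
c[24] = 1·3^{23} + 3 = 1·94143178827 + 3 = 94143178830.

94143178830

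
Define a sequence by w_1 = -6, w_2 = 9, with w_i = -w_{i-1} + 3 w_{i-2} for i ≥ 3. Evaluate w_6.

w_3 = -9 + 3(-6) = -27
w_4 = -(-27) + 3(9) = 54
w_5 = -54 + 3(-27) = -135
w_6 = -(-135) + 3(54) = 297

297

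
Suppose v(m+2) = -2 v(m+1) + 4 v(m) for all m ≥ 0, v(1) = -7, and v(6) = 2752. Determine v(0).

3

Let v(0) = y.
v(2) = 14 + 4y
v(3) = -56 - 8y
v(4) = 168 + 32y
v(5) = -560 - 96y
v(6) = 1792 + 320y
So 1792 + 320y = 2752, giving y = 3.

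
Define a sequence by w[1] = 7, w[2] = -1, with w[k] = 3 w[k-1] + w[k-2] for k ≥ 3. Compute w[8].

w[3] = 3·(-1) + 7 = 4
w[4] = 3·4 + (-1) = 11
w[5] = 3·11 + 4 = 37
w[6] = 3·37 + 11 = 122
w[7] = 3·122 + 37 = 403
w[8] = 3·403 + 122 = 1331

1331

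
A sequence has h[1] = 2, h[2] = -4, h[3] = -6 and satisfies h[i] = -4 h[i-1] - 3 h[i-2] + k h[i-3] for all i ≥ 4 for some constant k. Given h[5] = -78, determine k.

-4

h[4] = 36 + 2k
h[5] = -126 - 12k
So -126 - 12k = -78, giving k = -4.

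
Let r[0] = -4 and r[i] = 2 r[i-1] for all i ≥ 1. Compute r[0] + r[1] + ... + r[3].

-60

r[1] = 2(-4) = -8
r[2] = 2(-8) = -16
r[3] = 2(-16) = -32
Sum = (-4) + (-8) + (-16) + (-32) = -60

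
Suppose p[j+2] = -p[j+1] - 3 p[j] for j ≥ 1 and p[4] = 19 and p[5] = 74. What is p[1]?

9

Rearranging, p[j-2] = (p[j] + p[j-1]) / -3.
p[3] = (74 + 19) / -3 = 93/-3 = -31
p[2] = (19 + (-31)) / -3 = -12/-3 = 4
p[1] = (-31 + 4) / -3 = -27/-3 = 9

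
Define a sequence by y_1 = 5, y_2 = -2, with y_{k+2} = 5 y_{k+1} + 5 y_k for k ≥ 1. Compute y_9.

y_3 = 5(-2) + 5(5) = 15
y_4 = 5(15) + 5(-2) = 65
y_5 = 5(65) + 5(15) = 400
y_6 = 5(400) + 5(65) = 2325
y_7 = 5(2325) + 5(400) = 13625
y_8 = 5(13625) + 5(2325) = 79750
y_9 = 5(79750) + 5(13625) = 466875

466875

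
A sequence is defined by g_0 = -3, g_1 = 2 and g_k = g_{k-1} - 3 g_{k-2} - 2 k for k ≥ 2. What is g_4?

g_2 = 2 - 3·(-3) - 4 = 7
g_3 = 7 - 3·2 - 6 = -5
g_4 = (-5) - 3·7 - 8 = -34

-34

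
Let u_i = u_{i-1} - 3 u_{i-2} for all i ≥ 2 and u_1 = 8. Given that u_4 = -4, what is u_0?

6

Let u_0 = v.
u_2 = 8 - 3v
u_3 = -16 - 3v
u_4 = -40 + 6v
So -40 + 6v = -4, giving v = 6.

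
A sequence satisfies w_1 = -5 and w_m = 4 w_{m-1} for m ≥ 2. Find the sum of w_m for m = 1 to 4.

w_2 = 4*(-5) = -20
w_3 = 4*(-20) = -80
w_4 = 4*(-80) = -320
Sum = (-5) + (-20) + (-80) + (-320) = -425

-425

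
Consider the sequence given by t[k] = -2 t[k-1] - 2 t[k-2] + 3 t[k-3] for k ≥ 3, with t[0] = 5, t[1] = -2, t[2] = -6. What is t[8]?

t[3] = -2(-6) - 2(-2) + 3(5) = 31
t[4] = -2(31) - 2(-6) + 3(-2) = -56
t[5] = -2(-56) - 2(31) + 3(-6) = 32
t[6] = -2(32) - 2(-56) + 3(31) = 141
t[7] = -2(141) - 2(32) + 3(-56) = -514
t[8] = -2(-514) - 2(141) + 3(32) = 842

842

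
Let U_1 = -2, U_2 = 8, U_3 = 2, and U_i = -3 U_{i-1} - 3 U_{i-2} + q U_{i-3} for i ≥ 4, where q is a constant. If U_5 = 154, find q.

U_4 = -30 - 2q
U_5 = 84 + 14q
So 84 + 14q = 154, giving q = 5.

5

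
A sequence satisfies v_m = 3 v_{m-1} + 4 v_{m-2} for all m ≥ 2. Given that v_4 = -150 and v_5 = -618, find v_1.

Rearranging, v_{m-2} = (v_m - 3 v_{m-1}) / 4.
v_3 = (-618 - 3(-150)) / 4 = -168/4 = -42
v_2 = (-150 - 3(-42)) / 4 = -24/4 = -6
v_1 = (-42 - 3(-6)) / 4 = -24/4 = -6

-6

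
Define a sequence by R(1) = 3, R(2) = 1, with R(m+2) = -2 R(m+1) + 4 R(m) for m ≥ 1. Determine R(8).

-2240

R(3) = -2(1) + 4(3) = 10
R(4) = -2(10) + 4(1) = -16
R(5) = -2(-16) + 4(10) = 72
R(6) = -2(72) + 4(-16) = -208
R(7) = -2(-208) + 4(72) = 704
R(8) = -2(704) + 4(-208) = -2240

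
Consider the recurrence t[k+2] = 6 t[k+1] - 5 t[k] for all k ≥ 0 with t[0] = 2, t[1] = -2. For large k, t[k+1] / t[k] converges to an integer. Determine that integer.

The characteristic equation is r^2 - 6r + 5 = 0, which factors as (r - 5)(r - 1) = 0.
So the roots are 5 and 1. Since |5| > |1| and the coefficient of 5^k is non-zero, the ratio tends to 5.

5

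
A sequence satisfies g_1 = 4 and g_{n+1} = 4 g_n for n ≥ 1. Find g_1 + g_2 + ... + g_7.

g_2 = 4(4) = 16
g_3 = 4(16) = 64
g_4 = 4(64) = 256
g_5 = 4(256) = 1024
g_6 = 4(1024) = 4096
g_7 = 4(4096) = 16384
Sum = 4 + 16 + 64 + 256 + 1024 + 4096 + 16384 = 21844

21844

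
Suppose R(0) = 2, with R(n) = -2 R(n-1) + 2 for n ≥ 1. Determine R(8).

R(1) = -2(2) + 2 = -2
R(2) = -2(-2) + 2 = 6
R(3) = -2(6) + 2 = -10
R(4) = -2(-10) + 2 = 22
R(5) = -2(22) + 2 = -42
R(6) = -2(-42) + 2 = 86
R(7) = -2(86) + 2 = -170
R(8) = -2(-170) + 2 = 342

342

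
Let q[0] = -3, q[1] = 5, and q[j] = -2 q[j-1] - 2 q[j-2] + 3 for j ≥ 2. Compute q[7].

23

q[2] = -2·5 - 2·(-3) + 3 = -1
q[3] = -2·(-1) - 2·5 + 3 = -5
q[4] = -2·(-5) - 2·(-1) + 3 = 15
q[5] = -2·15 - 2·(-5) + 3 = -17
q[6] = -2·(-17) - 2·15 + 3 = 7
q[7] = -2·7 - 2·(-17) + 3 = 23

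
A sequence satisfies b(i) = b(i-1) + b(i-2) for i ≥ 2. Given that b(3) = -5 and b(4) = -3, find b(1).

Rearranging, b(i-2) = b(i) - b(i-1).
b(2) = -3 - (-5) = 2
b(1) = -5 - 2 = -7

-7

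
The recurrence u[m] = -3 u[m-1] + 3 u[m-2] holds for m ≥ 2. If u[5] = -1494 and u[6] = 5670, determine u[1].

Rearranging, u[m-2] = (u[m] + 3 u[m-1]) / 3.
u[4] = (5670 + 3*(-1494)) / 3 = 1188/3 = 396
u[3] = (-1494 + 3*396) / 3 = -306/3 = -102
u[2] = (396 + 3*(-102)) / 3 = 90/3 = 30
u[1] = (-102 + 3*30) / 3 = -12/3 = -4

-4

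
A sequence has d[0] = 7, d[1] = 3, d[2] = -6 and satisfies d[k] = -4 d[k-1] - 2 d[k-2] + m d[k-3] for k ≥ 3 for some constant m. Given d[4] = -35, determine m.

d[3] = 18 + 7m
d[4] = -60 - 25m
So -60 - 25m = -35, giving m = -1.

-1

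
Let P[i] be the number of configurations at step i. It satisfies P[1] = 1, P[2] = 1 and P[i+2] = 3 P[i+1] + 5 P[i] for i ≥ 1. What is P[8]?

P[3] = 3*1 + 5*1 = 8
P[4] = 3*8 + 5*1 = 29
P[5] = 3*29 + 5*8 = 127
P[6] = 3*127 + 5*29 = 526
P[7] = 3*526 + 5*127 = 2213
P[8] = 3*2213 + 5*526 = 9269

9269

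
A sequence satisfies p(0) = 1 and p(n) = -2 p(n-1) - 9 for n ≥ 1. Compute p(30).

4294967293

The fixed point is -9/(1 + 2) = -3, so p(n) + 3 = -2(p(n-1) + 3).
Hence p(n) = 4·(-2)^n - 3.
p(30) = 4·(-2)^{30} - 3 = 4·1073741824 - 3 = 4294967293.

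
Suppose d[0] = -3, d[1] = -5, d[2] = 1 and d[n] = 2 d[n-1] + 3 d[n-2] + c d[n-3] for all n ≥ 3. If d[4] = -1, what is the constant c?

d[3] = -13 - 3c
d[4] = -23 - 11c
So -23 - 11c = -1, giving c = -2.

-2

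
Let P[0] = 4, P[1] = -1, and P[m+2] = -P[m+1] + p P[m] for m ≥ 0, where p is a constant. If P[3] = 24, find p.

-5

P[2] = 1 + 4p
P[3] = -1 - 5p
So -1 - 5p = 24, giving p = -5.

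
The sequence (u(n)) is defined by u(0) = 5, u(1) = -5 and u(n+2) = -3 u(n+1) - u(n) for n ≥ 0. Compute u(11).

-54730

u(2) = -3(-5) - 5 = 10
u(3) = -3(10) - (-5) = -25
u(4) = -3(-25) - 10 = 65
u(5) = -3(65) - (-25) = -170
u(6) = -3(-170) - 65 = 445
u(7) = -3(445) - (-170) = -1165
u(8) = -3(-1165) - 445 = 3050
u(9) = -3(3050) - (-1165) = -7985
u(10) = -3(-7985) - 3050 = 20905
u(11) = -3(20905) - (-7985) = -54730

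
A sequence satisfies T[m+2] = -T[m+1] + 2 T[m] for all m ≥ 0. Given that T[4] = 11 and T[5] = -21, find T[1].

Rearranging, T[m-2] = (T[m] + T[m-1]) / 2.
T[3] = (-21 + 11) / 2 = -10/2 = -5
T[2] = (11 + (-5)) / 2 = 6/2 = 3
T[1] = (-5 + 3) / 2 = -2/2 = -1

-1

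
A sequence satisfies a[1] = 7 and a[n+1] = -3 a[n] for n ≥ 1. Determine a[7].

5103

a[2] = -3(7) = -21
a[3] = -3(-21) = 63
a[4] = -3(63) = -189
a[5] = -3(-189) = 567
a[6] = -3(567) = -1701
a[7] = -3(-1701) = 5103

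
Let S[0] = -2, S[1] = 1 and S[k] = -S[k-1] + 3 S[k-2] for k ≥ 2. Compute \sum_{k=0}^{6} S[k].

-122

S[2] = -1 + 3*(-2) = -7
S[3] = -(-7) + 3*1 = 10
S[4] = -10 + 3*(-7) = -31
S[5] = -(-31) + 3*10 = 61
S[6] = -61 + 3*(-31) = -154
Sum = (-2) + 1 + (-7) + 10 + (-31) + 61 + (-154) = -122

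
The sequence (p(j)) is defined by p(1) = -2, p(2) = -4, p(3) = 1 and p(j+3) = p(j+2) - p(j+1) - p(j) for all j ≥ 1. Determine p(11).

p(4) = 1 - (-4) - (-2) = 7
p(5) = 7 - 1 - (-4) = 10
p(6) = 10 - 7 - 1 = 2
p(7) = 2 - 10 - 7 = -15
p(8) = (-15) - 2 - 10 = -27
p(9) = (-27) - (-15) - 2 = -14
p(10) = (-14) - (-27) - (-15) = 28
p(11) = 28 - (-14) - (-27) = 69

69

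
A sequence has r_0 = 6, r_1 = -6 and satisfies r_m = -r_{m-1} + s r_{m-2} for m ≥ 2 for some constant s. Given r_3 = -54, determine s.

r_2 = 6 + 6s
r_3 = -6 - 12s
So -6 - 12s = -54, giving s = 4.

4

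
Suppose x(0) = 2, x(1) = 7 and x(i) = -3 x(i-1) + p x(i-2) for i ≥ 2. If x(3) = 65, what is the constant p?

x(2) = -21 + 2p
x(3) = 63 + p
So 63 + p = 65, giving p = 2.

2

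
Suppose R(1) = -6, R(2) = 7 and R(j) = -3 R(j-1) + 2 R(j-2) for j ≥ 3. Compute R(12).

R(3) = -3(7) + 2(-6) = -33
R(4) = -3(-33) + 2(7) = 113
R(5) = -3(113) + 2(-33) = -405
R(6) = -3(-405) + 2(113) = 1441
R(7) = -3(1441) + 2(-405) = -5133
R(8) = -3(-5133) + 2(1441) = 18281
R(9) = -3(18281) + 2(-5133) = -65109
R(10) = -3(-65109) + 2(18281) = 231889
R(11) = -3(231889) + 2(-65109) = -825885
R(12) = -3(-825885) + 2(231889) = 2941433

2941433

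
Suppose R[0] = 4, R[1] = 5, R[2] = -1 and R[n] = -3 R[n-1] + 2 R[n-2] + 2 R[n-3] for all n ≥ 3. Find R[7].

2349

R[3] = -3*(-1) + 2*5 + 2*4 = 21
R[4] = -3*21 + 2*(-1) + 2*5 = -55
R[5] = -3*(-55) + 2*21 + 2*(-1) = 205
R[6] = -3*205 + 2*(-55) + 2*21 = -683
R[7] = -3*(-683) + 2*205 + 2*(-55) = 2349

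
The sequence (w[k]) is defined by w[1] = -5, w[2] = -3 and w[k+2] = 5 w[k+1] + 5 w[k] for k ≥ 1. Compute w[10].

-8751875

w[3] = 5·(-3) + 5·(-5) = -40
w[4] = 5·(-40) + 5·(-3) = -215
w[5] = 5·(-215) + 5·(-40) = -1275
w[6] = 5·(-1275) + 5·(-215) = -7450
w[7] = 5·(-7450) + 5·(-1275) = -43625
w[8] = 5·(-43625) + 5·(-7450) = -255375
w[9] = 5·(-255375) + 5·(-43625) = -1495000
w[10] = 5·(-1495000) + 5·(-255375) = -8751875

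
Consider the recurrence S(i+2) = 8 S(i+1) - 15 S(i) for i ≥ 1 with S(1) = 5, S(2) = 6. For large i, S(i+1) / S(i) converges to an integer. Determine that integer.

The characteristic equation is r^2 - 8r + 15 = 0, which factors as (r - 5)(r - 3) = 0.
So the roots are 5 and 3. Since |5| > |3| and the coefficient of 5^i is non-zero, the ratio tends to 5.

5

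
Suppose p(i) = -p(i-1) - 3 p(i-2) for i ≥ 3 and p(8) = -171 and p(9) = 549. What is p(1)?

Rearranging, p(i-2) = (p(i) + p(i-1)) / -3.
p(7) = (549 + (-171)) / -3 = 378/-3 = -126
p(6) = (-171 + (-126)) / -3 = -297/-3 = 99
p(5) = (-126 + 99) / -3 = -27/-3 = 9
p(4) = (99 + 9) / -3 = 108/-3 = -36
p(3) = (9 + (-36)) / -3 = -27/-3 = 9
p(2) = (-36 + 9) / -3 = -27/-3 = 9
p(1) = (9 + 9) / -3 = 18/-3 = -6

-6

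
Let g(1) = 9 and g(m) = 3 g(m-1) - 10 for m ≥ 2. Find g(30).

274521509459537

The fixed point is -10/(1 - 3) = 5, so g(m) - 5 = 3(g(m-1) - 5).
Hence g(m) = 4·3^{m-1} + 5.
g(30) = 4·3^{29} + 5 = 4·68630377364883 + 5 = 274521509459537.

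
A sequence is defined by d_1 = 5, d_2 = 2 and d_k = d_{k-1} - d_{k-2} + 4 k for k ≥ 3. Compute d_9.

d_3 = 2 - 5 + 12 = 9
d_4 = 9 - 2 + 16 = 23
d_5 = 23 - 9 + 20 = 34
d_6 = 34 - 23 + 24 = 35
d_7 = 35 - 34 + 28 = 29
d_8 = 29 - 35 + 32 = 26
d_9 = 26 - 29 + 36 = 33

33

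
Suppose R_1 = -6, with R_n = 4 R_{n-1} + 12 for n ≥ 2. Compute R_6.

-2052

R_2 = 4(-6) + 12 = -12
R_3 = 4(-12) + 12 = -36
R_4 = 4(-36) + 12 = -132
R_5 = 4(-132) + 12 = -516
R_6 = 4(-516) + 12 = -2052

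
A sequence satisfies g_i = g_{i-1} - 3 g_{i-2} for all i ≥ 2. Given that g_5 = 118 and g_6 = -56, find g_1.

-2

Rearranging, g_{i-2} = (g_i - g_{i-1}) / -3.
g_4 = (-56 - 118) / -3 = -174/-3 = 58
g_3 = (118 - 58) / -3 = 60/-3 = -20
g_2 = (58 - (-20)) / -3 = 78/-3 = -26
g_1 = (-20 - (-26)) / -3 = 6/-3 = -2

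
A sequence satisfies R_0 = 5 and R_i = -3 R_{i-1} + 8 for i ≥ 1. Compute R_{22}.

The fixed point is 8/(1 + 3) = 2, so R_i - 2 = -3(R_{i-1} - 2).
Hence R_i = 3·(-3)^i + 2.
R_{22} = 3·(-3)^{22} + 2 = 3·31381059609 + 2 = 94143178829.

94143178829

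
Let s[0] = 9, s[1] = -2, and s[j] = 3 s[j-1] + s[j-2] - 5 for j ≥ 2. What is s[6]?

-519

s[2] = 3(-2) + 9 - 5 = -2
s[3] = 3(-2) + (-2) - 5 = -13
s[4] = 3(-13) + (-2) - 5 = -46
s[5] = 3(-46) + (-13) - 5 = -156
s[6] = 3(-156) + (-46) - 5 = -519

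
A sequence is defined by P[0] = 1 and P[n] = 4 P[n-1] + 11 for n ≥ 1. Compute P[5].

P[1] = 4*1 + 11 = 15
P[2] = 4*15 + 11 = 71
P[3] = 4*71 + 11 = 295
P[4] = 4*295 + 11 = 1191
P[5] = 4*1191 + 11 = 4775

4775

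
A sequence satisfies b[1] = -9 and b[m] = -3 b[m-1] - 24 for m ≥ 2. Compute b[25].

-847288609449

The fixed point is -24/(1 + 3) = -6, so b[m] + 6 = -3(b[m-1] + 6).
Hence b[m] = -3·(-3)^{m-1} - 6.
b[25] = -3·(-3)^{24} - 6 = -3·282429536481 - 6 = -847288609449.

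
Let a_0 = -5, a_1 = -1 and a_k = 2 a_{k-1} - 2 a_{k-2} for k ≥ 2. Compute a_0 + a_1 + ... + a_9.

a_2 = 2*(-1) - 2*(-5) = 8
a_3 = 2*8 - 2*(-1) = 18
a_4 = 2*18 - 2*8 = 20
a_5 = 2*20 - 2*18 = 4
a_6 = 2*4 - 2*20 = -32
a_7 = 2*(-32) - 2*4 = -72
a_8 = 2*(-72) - 2*(-32) = -80
a_9 = 2*(-80) - 2*(-72) = -16
Sum = (-5) + (-1) + 8 + 18 + 20 + 4 + (-32) + (-72) + (-80) + (-16) = -156

-156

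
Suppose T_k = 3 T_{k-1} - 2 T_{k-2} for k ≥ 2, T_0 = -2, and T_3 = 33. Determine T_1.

3

Let T_1 = y.
T_2 = 4 + 3y
T_3 = 12 + 7y
So 12 + 7y = 33, giving y = 3.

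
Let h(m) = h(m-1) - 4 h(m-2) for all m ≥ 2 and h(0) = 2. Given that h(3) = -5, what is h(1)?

-1

Let h(1) = y.
h(2) = -8 + y
h(3) = -8 - 3y
So -8 - 3y = -5, giving y = -1.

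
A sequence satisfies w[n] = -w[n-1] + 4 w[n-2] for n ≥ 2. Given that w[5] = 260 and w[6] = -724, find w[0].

Rearranging, w[n-2] = (w[n] + w[n-1]) / 4.
w[4] = (-724 + 260) / 4 = -464/4 = -116
w[3] = (260 + (-116)) / 4 = 144/4 = 36
w[2] = (-116 + 36) / 4 = -80/4 = -20
w[1] = (36 + (-20)) / 4 = 16/4 = 4
w[0] = (-20 + 4) / 4 = -16/4 = -4

-4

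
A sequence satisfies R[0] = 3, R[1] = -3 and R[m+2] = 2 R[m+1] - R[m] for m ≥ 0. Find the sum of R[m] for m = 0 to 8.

-189

R[2] = 2(-3) - 3 = -9
R[3] = 2(-9) - (-3) = -15
R[4] = 2(-15) - (-9) = -21
R[5] = 2(-21) - (-15) = -27
R[6] = 2(-27) - (-21) = -33
R[7] = 2(-33) - (-27) = -39
R[8] = 2(-39) - (-33) = -45
Sum = 3 + (-3) + (-9) + (-15) + (-21) + (-27) + (-33) + (-39) + (-45) = -189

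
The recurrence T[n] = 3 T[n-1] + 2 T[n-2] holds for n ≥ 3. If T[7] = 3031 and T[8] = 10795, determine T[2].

5

Rearranging, T[n-2] = (T[n] - 3 T[n-1]) / 2.
T[6] = (10795 - 3*3031) / 2 = 1702/2 = 851
T[5] = (3031 - 3*851) / 2 = 478/2 = 239
T[4] = (851 - 3*239) / 2 = 134/2 = 67
T[3] = (239 - 3*67) / 2 = 38/2 = 19
T[2] = (67 - 3*19) / 2 = 10/2 = 5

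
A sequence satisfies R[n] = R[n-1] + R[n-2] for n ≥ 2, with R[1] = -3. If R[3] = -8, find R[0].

-2

Let R[0] = x.
R[2] = -3 + x
R[3] = -6 + x
So -6 + x = -8, giving x = -2.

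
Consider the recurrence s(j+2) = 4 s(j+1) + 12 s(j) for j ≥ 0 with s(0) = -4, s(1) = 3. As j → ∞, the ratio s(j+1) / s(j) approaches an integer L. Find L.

The characteristic equation is r^2 - 4r - 12 = 0, which factors as (r - 6)(r + 2) = 0.
So the roots are 6 and -2. Since |6| > |-2| and the coefficient of 6^j is non-zero, the ratio tends to 6.

6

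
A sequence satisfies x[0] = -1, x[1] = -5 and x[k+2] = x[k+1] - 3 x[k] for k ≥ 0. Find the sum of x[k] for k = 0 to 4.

x[2] = (-5) - 3·(-1) = -2
x[3] = (-2) - 3·(-5) = 13
x[4] = 13 - 3·(-2) = 19
Sum = (-1) + (-5) + (-2) + 13 + 19 = 24

24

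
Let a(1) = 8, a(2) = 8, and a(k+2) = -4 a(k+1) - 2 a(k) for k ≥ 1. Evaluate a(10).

a(3) = -4·8 - 2·8 = -48
a(4) = -4·(-48) - 2·8 = 176
a(5) = -4·176 - 2·(-48) = -608
a(6) = -4·(-608) - 2·176 = 2080
a(7) = -4·2080 - 2·(-608) = -7104
a(8) = -4·(-7104) - 2·2080 = 24256
a(9) = -4·24256 - 2·(-7104) = -82816
a(10) = -4·(-82816) - 2·24256 = 282752

282752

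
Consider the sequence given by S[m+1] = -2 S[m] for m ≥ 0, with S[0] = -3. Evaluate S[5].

S[1] = -2(-3) = 6
S[2] = -2(6) = -12
S[3] = -2(-12) = 24
S[4] = -2(24) = -48
S[5] = -2(-48) = 96

96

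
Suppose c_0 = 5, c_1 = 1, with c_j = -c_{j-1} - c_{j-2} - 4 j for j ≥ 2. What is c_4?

c_2 = -1 - 5 - 8 = -14
c_3 = -(-14) - 1 - 12 = 1
c_4 = -1 - (-14) - 16 = -3

-3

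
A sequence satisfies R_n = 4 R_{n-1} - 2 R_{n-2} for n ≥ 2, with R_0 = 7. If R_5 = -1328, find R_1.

-4

Let R_1 = y.
R_2 = -14 + 4y
R_3 = -56 + 14y
R_4 = -196 + 48y
R_5 = -672 + 164y
So -672 + 164y = -1328, giving y = -4.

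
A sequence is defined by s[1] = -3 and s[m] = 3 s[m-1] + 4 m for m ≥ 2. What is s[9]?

13101

s[2] = 3*(-3) + 8 = -1
s[3] = 3*(-1) + 12 = 9
s[4] = 3*9 + 16 = 43
s[5] = 3*43 + 20 = 149
s[6] = 3*149 + 24 = 471
s[7] = 3*471 + 28 = 1441
s[8] = 3*1441 + 32 = 4355
s[9] = 3*4355 + 36 = 13101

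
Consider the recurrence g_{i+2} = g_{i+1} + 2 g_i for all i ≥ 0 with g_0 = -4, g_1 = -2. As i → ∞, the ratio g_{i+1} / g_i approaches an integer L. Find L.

The characteristic equation is r^2 - r - 2 = 0, which factors as (r - 2)(r + 1) = 0.
So the roots are 2 and -1. Since |2| > |-1| and the coefficient of 2^i is non-zero, the ratio tends to 2.

2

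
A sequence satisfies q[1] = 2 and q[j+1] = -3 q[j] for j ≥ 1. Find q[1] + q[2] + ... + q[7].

q[2] = -3(2) = -6
q[3] = -3(-6) = 18
q[4] = -3(18) = -54
q[5] = -3(-54) = 162
q[6] = -3(162) = -486
q[7] = -3(-486) = 1458
Sum = 2 + (-6) + 18 + (-54) + 162 + (-486) + 1458 = 1094

1094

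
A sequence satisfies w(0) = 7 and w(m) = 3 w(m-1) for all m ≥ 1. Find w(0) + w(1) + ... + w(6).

7651

w(1) = 3*7 = 21
w(2) = 3*21 = 63
w(3) = 3*63 = 189
w(4) = 3*189 = 567
w(5) = 3*567 = 1701
w(6) = 3*1701 = 5103
Sum = 7 + 21 + 63 + 189 + 567 + 1701 + 5103 = 7651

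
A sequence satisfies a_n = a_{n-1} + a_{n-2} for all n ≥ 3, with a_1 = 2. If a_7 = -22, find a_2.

-4

Let a_2 = z.
a_3 = 2 + z
a_4 = 2 + 2z
a_5 = 4 + 3z
a_6 = 6 + 5z
a_7 = 10 + 8z
So 10 + 8z = -22, giving z = -4.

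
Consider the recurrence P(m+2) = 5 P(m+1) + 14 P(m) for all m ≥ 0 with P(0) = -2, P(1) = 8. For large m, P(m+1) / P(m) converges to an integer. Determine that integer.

The characteristic equation is r^2 - 5r - 14 = 0, which factors as (r - 7)(r + 2) = 0.
So the roots are 7 and -2. Since |7| > |-2| and the coefficient of 7^m is non-zero, the ratio tends to 7.

7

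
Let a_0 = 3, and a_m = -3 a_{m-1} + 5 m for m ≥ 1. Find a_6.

a_1 = -3(3) + 5 = -4
a_2 = -3(-4) + 10 = 22
a_3 = -3(22) + 15 = -51
a_4 = -3(-51) + 20 = 173
a_5 = -3(173) + 25 = -494
a_6 = -3(-494) + 30 = 1512

1512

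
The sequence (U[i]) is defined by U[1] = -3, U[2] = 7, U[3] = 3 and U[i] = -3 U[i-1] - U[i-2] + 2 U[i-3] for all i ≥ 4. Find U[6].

-203

U[4] = -3(3) - 7 + 2(-3) = -22
U[5] = -3(-22) - 3 + 2(7) = 77
U[6] = -3(77) - (-22) + 2(3) = -203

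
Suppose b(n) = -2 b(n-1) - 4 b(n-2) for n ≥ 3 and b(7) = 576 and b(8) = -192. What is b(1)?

Rearranging, b(n-2) = (b(n) + 2 b(n-1)) / -4.
b(6) = (-192 + 2(576)) / -4 = 960/-4 = -240
b(5) = (576 + 2(-240)) / -4 = 96/-4 = -24
b(4) = (-240 + 2(-24)) / -4 = -288/-4 = 72
b(3) = (-24 + 2(72)) / -4 = 120/-4 = -30
b(2) = (72 + 2(-30)) / -4 = 12/-4 = -3
b(1) = (-30 + 2(-3)) / -4 = -36/-4 = 9

9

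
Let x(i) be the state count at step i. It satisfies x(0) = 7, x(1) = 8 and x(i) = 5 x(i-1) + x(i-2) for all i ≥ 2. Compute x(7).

176688

x(2) = 5*8 + 7 = 47
x(3) = 5*47 + 8 = 243
x(4) = 5*243 + 47 = 1262
x(5) = 5*1262 + 243 = 6553
x(6) = 5*6553 + 1262 = 34027
x(7) = 5*34027 + 6553 = 176688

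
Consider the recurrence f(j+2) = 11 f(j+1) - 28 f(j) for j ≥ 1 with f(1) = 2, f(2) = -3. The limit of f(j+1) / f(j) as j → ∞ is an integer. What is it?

7

The characteristic equation is r^2 - 11r + 28 = 0, which factors as (r - 7)(r - 4) = 0.
So the roots are 7 and 4. Since |7| > |4| and the coefficient of 7^j is non-zero, the ratio tends to 7.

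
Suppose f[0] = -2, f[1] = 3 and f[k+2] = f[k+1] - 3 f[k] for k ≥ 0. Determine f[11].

f[2] = 3 - 3(-2) = 9
f[3] = 9 - 3(3) = 0
f[4] = 0 - 3(9) = -27
f[5] = (-27) - 3(0) = -27
f[6] = (-27) - 3(-27) = 54
f[7] = 54 - 3(-27) = 135
f[8] = 135 - 3(54) = -27
f[9] = (-27) - 3(135) = -432
f[10] = (-432) - 3(-27) = -351
f[11] = (-351) - 3(-432) = 945

945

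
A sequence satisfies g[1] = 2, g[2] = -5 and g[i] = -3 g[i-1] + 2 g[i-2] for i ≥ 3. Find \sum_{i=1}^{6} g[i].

g[3] = -3·(-5) + 2·2 = 19
g[4] = -3·19 + 2·(-5) = -67
g[5] = -3·(-67) + 2·19 = 239
g[6] = -3·239 + 2·(-67) = -851
Sum = 2 + (-5) + 19 + (-67) + 239 + (-851) = -663

-663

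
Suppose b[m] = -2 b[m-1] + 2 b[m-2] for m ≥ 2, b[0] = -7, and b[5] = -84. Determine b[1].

-7

Let b[1] = w.
b[2] = -14 - 2w
b[3] = 28 + 6w
b[4] = -84 - 16w
b[5] = 224 + 44w
So 224 + 44w = -84, giving w = -7.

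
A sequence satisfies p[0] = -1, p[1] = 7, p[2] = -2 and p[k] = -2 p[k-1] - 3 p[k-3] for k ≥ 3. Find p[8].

-1130

p[3] = -2·(-2) - 3·(-1) = 7
p[4] = -2·7 - 3·7 = -35
p[5] = -2·(-35) - 3·(-2) = 76
p[6] = -2·76 - 3·7 = -173
p[7] = -2·(-173) - 3·(-35) = 451
p[8] = -2·451 - 3·76 = -1130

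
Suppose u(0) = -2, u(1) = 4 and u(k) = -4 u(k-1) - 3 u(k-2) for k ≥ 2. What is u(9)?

19684

u(2) = -4(4) - 3(-2) = -10
u(3) = -4(-10) - 3(4) = 28
u(4) = -4(28) - 3(-10) = -82
u(5) = -4(-82) - 3(28) = 244
u(6) = -4(244) - 3(-82) = -730
u(7) = -4(-730) - 3(244) = 2188
u(8) = -4(2188) - 3(-730) = -6562
u(9) = -4(-6562) - 3(2188) = 19684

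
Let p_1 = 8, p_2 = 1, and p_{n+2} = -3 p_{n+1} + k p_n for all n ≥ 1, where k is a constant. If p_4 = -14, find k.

p_3 = -3 + 8k
p_4 = 9 - 23k
So 9 - 23k = -14, giving k = 1.

1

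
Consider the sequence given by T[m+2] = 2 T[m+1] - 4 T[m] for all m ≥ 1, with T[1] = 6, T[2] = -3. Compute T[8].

T[3] = 2*(-3) - 4*6 = -30
T[4] = 2*(-30) - 4*(-3) = -48
T[5] = 2*(-48) - 4*(-30) = 24
T[6] = 2*24 - 4*(-48) = 240
T[7] = 2*240 - 4*24 = 384
T[8] = 2*384 - 4*240 = -192

-192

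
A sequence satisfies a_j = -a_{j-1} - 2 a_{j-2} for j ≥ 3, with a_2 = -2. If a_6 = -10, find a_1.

2

Let a_1 = v.
a_3 = 2 - 2v
a_4 = 2 + 2v
a_5 = -6 + 2v
a_6 = 2 - 6v
So 2 - 6v = -10, giving v = 2.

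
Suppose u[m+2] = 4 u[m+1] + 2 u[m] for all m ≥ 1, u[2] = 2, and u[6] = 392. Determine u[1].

Let u[1] = y.
u[3] = 8 + 2y
u[4] = 36 + 8y
u[5] = 160 + 36y
u[6] = 712 + 160y
So 712 + 160y = 392, giving y = -2.

-2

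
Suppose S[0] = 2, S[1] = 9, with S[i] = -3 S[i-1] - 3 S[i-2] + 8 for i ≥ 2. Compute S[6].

-22

S[2] = -3(9) - 3(2) + 8 = -25
S[3] = -3(-25) - 3(9) + 8 = 56
S[4] = -3(56) - 3(-25) + 8 = -85
S[5] = -3(-85) - 3(56) + 8 = 95
S[6] = -3(95) - 3(-85) + 8 = -22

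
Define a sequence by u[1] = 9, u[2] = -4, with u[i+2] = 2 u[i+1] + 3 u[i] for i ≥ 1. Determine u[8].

2726

u[3] = 2*(-4) + 3*9 = 19
u[4] = 2*19 + 3*(-4) = 26
u[5] = 2*26 + 3*19 = 109
u[6] = 2*109 + 3*26 = 296
u[7] = 2*296 + 3*109 = 919
u[8] = 2*919 + 3*296 = 2726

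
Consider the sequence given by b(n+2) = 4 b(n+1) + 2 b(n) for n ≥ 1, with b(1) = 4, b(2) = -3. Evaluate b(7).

-1904

b(3) = 4*(-3) + 2*4 = -4
b(4) = 4*(-4) + 2*(-3) = -22
b(5) = 4*(-22) + 2*(-4) = -96
b(6) = 4*(-96) + 2*(-22) = -428
b(7) = 4*(-428) + 2*(-96) = -1904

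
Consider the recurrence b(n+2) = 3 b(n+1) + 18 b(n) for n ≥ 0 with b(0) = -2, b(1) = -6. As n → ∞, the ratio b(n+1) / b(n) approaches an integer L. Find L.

6

The characteristic equation is r^2 - 3r - 18 = 0, which factors as (r - 6)(r + 3) = 0.
So the roots are 6 and -3. Since |6| > |-3| and the coefficient of 6^n is non-zero, the ratio tends to 6.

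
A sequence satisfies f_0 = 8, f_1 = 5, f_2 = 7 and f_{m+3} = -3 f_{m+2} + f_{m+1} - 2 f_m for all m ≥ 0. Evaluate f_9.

f_3 = -3*7 + 5 - 2*8 = -32
f_4 = -3*(-32) + 7 - 2*5 = 93
f_5 = -3*93 + (-32) - 2*7 = -325
f_6 = -3*(-325) + 93 - 2*(-32) = 1132
f_7 = -3*1132 + (-325) - 2*93 = -3907
f_8 = -3*(-3907) + 1132 - 2*(-325) = 13503
f_9 = -3*13503 + (-3907) - 2*1132 = -46680

-46680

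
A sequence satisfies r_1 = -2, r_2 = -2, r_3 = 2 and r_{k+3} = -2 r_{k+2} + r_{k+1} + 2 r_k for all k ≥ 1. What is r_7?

r_4 = -2·2 + (-2) + 2·(-2) = -10
r_5 = -2·(-10) + 2 + 2·(-2) = 18
r_6 = -2·18 + (-10) + 2·2 = -42
r_7 = -2·(-42) + 18 + 2·(-10) = 82

82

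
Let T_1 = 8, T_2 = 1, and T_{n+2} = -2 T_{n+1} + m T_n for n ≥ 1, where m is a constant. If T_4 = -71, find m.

T_3 = -2 + 8m
T_4 = 4 - 15m
So 4 - 15m = -71, giving m = 5.

5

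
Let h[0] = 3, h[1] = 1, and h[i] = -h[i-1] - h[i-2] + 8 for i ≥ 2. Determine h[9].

h[2] = -1 - 3 + 8 = 4
h[3] = -4 - 1 + 8 = 3
h[4] = -3 - 4 + 8 = 1
h[5] = -1 - 3 + 8 = 4
h[6] = -4 - 1 + 8 = 3
h[7] = -3 - 4 + 8 = 1
h[8] = -1 - 3 + 8 = 4
h[9] = -4 - 1 + 8 = 3

3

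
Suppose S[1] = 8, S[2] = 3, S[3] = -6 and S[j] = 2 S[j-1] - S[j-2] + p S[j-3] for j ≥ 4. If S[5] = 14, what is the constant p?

2

S[4] = -15 + 8p
S[5] = -24 + 19p
So -24 + 19p = 14, giving p = 2.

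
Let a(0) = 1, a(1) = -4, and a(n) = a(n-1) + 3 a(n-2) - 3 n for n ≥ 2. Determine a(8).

a(2) = (-4) + 3*1 - 6 = -7
a(3) = (-7) + 3*(-4) - 9 = -28
a(4) = (-28) + 3*(-7) - 12 = -61
a(5) = (-61) + 3*(-28) - 15 = -160
a(6) = (-160) + 3*(-61) - 18 = -361
a(7) = (-361) + 3*(-160) - 21 = -862
a(8) = (-862) + 3*(-361) - 24 = -1969

-1969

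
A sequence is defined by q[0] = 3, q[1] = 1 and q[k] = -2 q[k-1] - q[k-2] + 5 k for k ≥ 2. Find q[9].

13

q[2] = -2(1) - 3 + 10 = 5
q[3] = -2(5) - 1 + 15 = 4
q[4] = -2(4) - 5 + 20 = 7
q[5] = -2(7) - 4 + 25 = 7
q[6] = -2(7) - 7 + 30 = 9
q[7] = -2(9) - 7 + 35 = 10
q[8] = -2(10) - 9 + 40 = 11
q[9] = -2(11) - 10 + 45 = 13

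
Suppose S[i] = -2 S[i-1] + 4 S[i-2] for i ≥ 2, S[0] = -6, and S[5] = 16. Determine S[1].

-7

Let S[1] = w.
S[2] = -24 - 2w
S[3] = 48 + 8w
S[4] = -192 - 24w
S[5] = 576 + 80w
So 576 + 80w = 16, giving w = -7.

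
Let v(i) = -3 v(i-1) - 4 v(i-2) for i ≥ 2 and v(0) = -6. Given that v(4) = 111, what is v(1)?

Let v(1) = w.
v(2) = 24 - 3w
v(3) = -72 + 5w
v(4) = 120 - 3w
So 120 - 3w = 111, giving w = 3.

3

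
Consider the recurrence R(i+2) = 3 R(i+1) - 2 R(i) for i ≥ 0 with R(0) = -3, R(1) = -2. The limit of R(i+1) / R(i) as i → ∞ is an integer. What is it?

2

The characteristic equation is r^2 - 3r + 2 = 0, which factors as (r - 2)(r - 1) = 0.
So the roots are 2 and 1. Since |2| > |1| and the coefficient of 2^i is non-zero, the ratio tends to 2.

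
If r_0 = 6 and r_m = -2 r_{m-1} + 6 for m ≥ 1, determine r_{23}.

The fixed point is 6/(1 + 2) = 2, so r_m - 2 = -2(r_{m-1} - 2).
Hence r_m = 4·(-2)^m + 2.
r_{23} = 4·(-2)^{23} + 2 = 4·-8388608 + 2 = -33554430.

-33554430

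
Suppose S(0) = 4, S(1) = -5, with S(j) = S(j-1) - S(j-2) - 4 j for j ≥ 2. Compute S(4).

-23

S(2) = (-5) - 4 - 8 = -17
S(3) = (-17) - (-5) - 12 = -24
S(4) = (-24) - (-17) - 16 = -23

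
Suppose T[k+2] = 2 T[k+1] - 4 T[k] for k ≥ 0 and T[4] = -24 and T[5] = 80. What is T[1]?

3

Rearranging, T[k-2] = (T[k] - 2 T[k-1]) / -4.
T[3] = (80 - 2(-24)) / -4 = 128/-4 = -32
T[2] = (-24 - 2(-32)) / -4 = 40/-4 = -10
T[1] = (-32 - 2(-10)) / -4 = -12/-4 = 3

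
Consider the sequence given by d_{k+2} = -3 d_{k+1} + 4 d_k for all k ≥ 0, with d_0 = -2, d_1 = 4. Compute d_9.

314572

d_2 = -3·4 + 4·(-2) = -20
d_3 = -3·(-20) + 4·4 = 76
d_4 = -3·76 + 4·(-20) = -308
d_5 = -3·(-308) + 4·76 = 1228
d_6 = -3·1228 + 4·(-308) = -4916
d_7 = -3·(-4916) + 4·1228 = 19660
d_8 = -3·19660 + 4·(-4916) = -78644
d_9 = -3·(-78644) + 4·19660 = 314572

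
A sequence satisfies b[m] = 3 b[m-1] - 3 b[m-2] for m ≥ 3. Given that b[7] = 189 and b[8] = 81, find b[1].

-7

Rearranging, b[m-2] = (b[m] - 3 b[m-1]) / -3.
b[6] = (81 - 3·189) / -3 = -486/-3 = 162
b[5] = (189 - 3·162) / -3 = -297/-3 = 99
b[4] = (162 - 3·99) / -3 = -135/-3 = 45
b[3] = (99 - 3·45) / -3 = -36/-3 = 12
b[2] = (45 - 3·12) / -3 = 9/-3 = -3
b[1] = (12 - 3·(-3)) / -3 = 21/-3 = -7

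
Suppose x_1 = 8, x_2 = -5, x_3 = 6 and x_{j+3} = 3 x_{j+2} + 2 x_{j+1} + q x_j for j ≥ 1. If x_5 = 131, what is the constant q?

x_4 = 8 + 8q
x_5 = 36 + 19q
So 36 + 19q = 131, giving q = 5.

5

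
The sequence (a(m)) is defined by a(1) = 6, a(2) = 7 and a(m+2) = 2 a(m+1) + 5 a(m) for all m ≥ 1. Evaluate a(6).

a(3) = 2·7 + 5·6 = 44
a(4) = 2·44 + 5·7 = 123
a(5) = 2·123 + 5·44 = 466
a(6) = 2·466 + 5·123 = 1547

1547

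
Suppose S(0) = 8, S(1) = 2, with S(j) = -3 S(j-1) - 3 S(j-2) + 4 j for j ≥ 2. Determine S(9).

S(2) = -3*2 - 3*8 + 8 = -22
S(3) = -3*(-22) - 3*2 + 12 = 72
S(4) = -3*72 - 3*(-22) + 16 = -134
S(5) = -3*(-134) - 3*72 + 20 = 206
S(6) = -3*206 - 3*(-134) + 24 = -192
S(7) = -3*(-192) - 3*206 + 28 = -14
S(8) = -3*(-14) - 3*(-192) + 32 = 650
S(9) = -3*650 - 3*(-14) + 36 = -1872

-1872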